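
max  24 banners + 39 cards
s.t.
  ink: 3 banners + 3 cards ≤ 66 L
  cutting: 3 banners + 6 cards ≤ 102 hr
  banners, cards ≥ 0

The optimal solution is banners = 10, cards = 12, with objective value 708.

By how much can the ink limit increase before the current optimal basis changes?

Binding constraints: ink, cutting. The basis is B = [[3,3],[3,6]] with det 9.
Per unit increase in ink, x* moves by d = (0.6667, -0.3333).
The basis stays optimal until cards reaches 0; allowable increase = 36 L.

36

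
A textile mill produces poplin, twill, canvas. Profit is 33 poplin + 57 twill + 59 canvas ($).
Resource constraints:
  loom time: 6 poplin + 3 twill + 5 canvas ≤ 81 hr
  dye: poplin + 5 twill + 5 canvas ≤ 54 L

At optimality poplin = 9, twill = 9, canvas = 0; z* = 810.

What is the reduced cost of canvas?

At the optimum: loom time uses 81 of 81 (binding); dye uses 54 of 54 (binding).
The binding rows give the dual system: 6·y_loom time + 1·y_dye = 33 and 3·y_loom time + 5·y_dye = 57.
This yields shadow prices y_loom time = 4, y_dye = 9.
Reduced cost of canvas: c₃ − yᵀa₃ = 59 − (4·5 + 9·5) = 59 − 65 = -6.

-6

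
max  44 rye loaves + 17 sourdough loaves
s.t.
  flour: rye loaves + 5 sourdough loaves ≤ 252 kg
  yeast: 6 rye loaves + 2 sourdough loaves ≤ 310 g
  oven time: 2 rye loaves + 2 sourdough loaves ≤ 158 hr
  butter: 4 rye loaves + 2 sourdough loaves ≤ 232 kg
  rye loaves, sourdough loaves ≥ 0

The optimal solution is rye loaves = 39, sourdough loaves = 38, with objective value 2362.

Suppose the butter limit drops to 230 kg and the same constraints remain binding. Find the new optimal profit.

2355

At the optimum: flour uses 229 of 252 (slack = 23); yeast uses 310 of 310 (binding); oven time uses 154 of 158 (slack = 4); butter uses 232 of 232 (binding).
By complementary slackness, y = 0 for the non-binding constraints.
From A_Bᵀ y = c: 6·y_yeast + 4·y_butter = 44; 2·y_yeast + 2·y_butter = 17.
→ y_yeast = 5 and y_butter = 3.5.
Δz = y_butter·Δb = 3.5 × (-2) = -7, so new z* = 2362 − 7 = 2355.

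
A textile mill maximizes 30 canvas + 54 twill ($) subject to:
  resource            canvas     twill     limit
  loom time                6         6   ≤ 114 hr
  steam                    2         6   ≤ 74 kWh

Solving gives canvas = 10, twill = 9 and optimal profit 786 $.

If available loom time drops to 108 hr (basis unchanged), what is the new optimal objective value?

At the optimum: loom time uses 114 of 114 (binding); steam uses 74 of 74 (binding).
From A_Bᵀ y = c: 6·y_loom time + 2·y_steam = 30; 6·y_loom time + 6·y_steam = 54.
This yields shadow prices y_loom time = 3, y_steam = 6.
Δz = y_loom time·Δb = 3 × (-6) = -18, so new z* = 786 − 18 = 768.

768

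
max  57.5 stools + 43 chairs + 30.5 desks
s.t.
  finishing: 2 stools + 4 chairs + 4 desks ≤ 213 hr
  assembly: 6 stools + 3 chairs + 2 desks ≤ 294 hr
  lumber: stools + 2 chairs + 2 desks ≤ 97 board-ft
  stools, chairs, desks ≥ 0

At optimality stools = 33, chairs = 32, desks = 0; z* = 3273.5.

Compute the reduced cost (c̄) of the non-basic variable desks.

-4.5

Check each constraint at x*: finishing 194/213 (slack 19); assembly 294/294 (tight); lumber 97/97 (tight).
Since finishing is not tight, its dual is 0.
From A_Bᵀ y = c: 6·y_assembly + 1·y_lumber = 57.5; 3·y_assembly + 2·y_lumber = 43.
Solving: y_assembly = 8, y_lumber = 9.5.
Reduced cost of desks: c₃ − yᵀa₃ = 30.5 − (8·2 + 9.5·2) = 30.5 − 35 = -4.5.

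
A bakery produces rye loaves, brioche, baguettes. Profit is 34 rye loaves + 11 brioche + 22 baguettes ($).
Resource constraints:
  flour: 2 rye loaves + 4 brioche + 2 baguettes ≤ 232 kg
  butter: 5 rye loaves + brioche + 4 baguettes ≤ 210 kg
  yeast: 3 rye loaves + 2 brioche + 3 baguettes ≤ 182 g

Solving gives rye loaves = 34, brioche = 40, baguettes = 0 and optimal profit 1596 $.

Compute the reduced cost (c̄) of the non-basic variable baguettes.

At the optimum: flour uses 228 of 232 (slack = 4); butter uses 210 of 210 (binding); yeast uses 182 of 182 (binding).
Slack constraints have shadow price 0 (complementary slackness).
From A_Bᵀ y = c: 5·y_butter + 3·y_yeast = 34; 1·y_butter + 2·y_yeast = 11.
Solving: y_butter = 5, y_yeast = 3.
Reduced cost of baguettes: c₃ − yᵀa₃ = 22 − (5·4 + 3·3) = 22 − 29 = -7.

-7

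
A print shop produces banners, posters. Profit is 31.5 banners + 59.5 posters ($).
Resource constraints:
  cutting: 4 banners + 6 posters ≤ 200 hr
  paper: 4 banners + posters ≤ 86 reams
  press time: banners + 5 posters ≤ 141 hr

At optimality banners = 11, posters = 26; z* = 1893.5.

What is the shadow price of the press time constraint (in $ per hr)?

3.5

At the optimum: cutting uses 200 of 200 (binding); paper uses 70 of 86 (slack = 16); press time uses 141 of 141 (binding).
By complementary slackness, y = 0 for the non-binding constraint.
The binding rows give the dual system: 4·y_cutting + 1·y_press time = 31.5 and 6·y_cutting + 5·y_press time = 59.5.
→ y_cutting = 7 and y_press time = 3.5.
Shadow price of press time = 3.5.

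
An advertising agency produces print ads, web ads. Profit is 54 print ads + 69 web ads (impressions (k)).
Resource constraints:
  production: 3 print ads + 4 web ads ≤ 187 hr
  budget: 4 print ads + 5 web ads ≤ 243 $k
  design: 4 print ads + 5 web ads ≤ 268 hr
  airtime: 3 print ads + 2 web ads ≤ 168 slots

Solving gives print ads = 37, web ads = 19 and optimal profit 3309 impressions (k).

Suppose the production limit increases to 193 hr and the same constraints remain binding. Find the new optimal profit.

At the optimum: production uses 187 of 187 (binding); budget uses 243 of 243 (binding); design uses 243 of 268 (slack = 25); airtime uses 149 of 168 (slack = 19).
Since design, airtime are not tight, their duals are 0.
Dual feasibility on the basic columns requires 3·y_production + 4·y_budget = 54, 4·y_production + 5·y_budget = 69.
Solving: y_production = 6, y_budget = 9.
Δz = y_production·Δb = 6 × (6) = 36, so new z* = 3309 + 36 = 3345.

3345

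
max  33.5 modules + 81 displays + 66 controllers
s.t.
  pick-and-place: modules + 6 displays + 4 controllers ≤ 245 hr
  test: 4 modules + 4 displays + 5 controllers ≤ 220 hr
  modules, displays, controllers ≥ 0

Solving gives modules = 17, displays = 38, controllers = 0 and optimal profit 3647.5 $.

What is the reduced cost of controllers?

-2

Check each constraint at x*: pick-and-place 245/245 (tight); test 220/220 (tight).
The binding rows give the dual system: 1·y_pick-and-place + 4·y_test = 33.5 and 6·y_pick-and-place + 4·y_test = 81.
Solving: y_pick-and-place = 9.5, y_test = 6.
Reduced cost of controllers: c₃ − yᵀa₃ = 66 − (9.5·4 + 6·5) = 66 − 68 = -2.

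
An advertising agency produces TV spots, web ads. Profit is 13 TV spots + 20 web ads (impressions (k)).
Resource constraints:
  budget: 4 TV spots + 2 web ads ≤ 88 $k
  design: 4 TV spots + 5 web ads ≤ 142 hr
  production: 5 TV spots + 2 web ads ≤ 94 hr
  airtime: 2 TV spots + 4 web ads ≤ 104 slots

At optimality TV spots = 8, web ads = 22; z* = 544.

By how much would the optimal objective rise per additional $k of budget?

Check each constraint at x*: budget 76/88 (slack 12); design 142/142 (tight); production 84/94 (slack 10); airtime 104/104 (tight).
Since budget, production are not tight, their duals are 0.
The binding rows give the dual system: 4·y_design + 2·y_airtime = 13 and 5·y_design + 4·y_airtime = 20.
Solving: y_design = 2, y_airtime = 2.5.
Shadow price of budget = 0.

0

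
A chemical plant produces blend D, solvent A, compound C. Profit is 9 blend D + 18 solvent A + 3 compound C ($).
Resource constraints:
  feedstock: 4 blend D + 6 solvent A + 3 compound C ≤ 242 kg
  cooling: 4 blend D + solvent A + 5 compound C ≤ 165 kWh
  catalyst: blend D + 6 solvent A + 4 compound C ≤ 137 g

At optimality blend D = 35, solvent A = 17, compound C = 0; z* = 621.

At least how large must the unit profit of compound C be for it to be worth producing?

10

Check each constraint at x*: feedstock 242/242 (tight); cooling 157/165 (slack 8); catalyst 137/137 (tight).
Slack constraints have shadow price 0 (complementary slackness).
From A_Bᵀ y = c: 4·y_feedstock + 1·y_catalyst = 9; 6·y_feedstock + 6·y_catalyst = 18.
Solving: y_feedstock = 2, y_catalyst = 1.
compound C enters the basis when its profit ≥ yᵀa₃ = 2·3 + 1·4 = 10.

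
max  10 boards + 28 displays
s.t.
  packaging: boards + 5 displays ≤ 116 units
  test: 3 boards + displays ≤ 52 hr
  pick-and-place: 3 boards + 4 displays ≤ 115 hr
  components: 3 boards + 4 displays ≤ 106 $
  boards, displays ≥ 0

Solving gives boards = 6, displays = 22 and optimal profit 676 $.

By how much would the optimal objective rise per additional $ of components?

2

Check each constraint at x*: packaging 116/116 (tight); test 40/52 (slack 12); pick-and-place 106/115 (slack 9); components 106/106 (tight).
Slack constraints have shadow price 0 (complementary slackness).
Dual feasibility on the basic columns requires 1·y_packaging + 3·y_components = 10, 5·y_packaging + 4·y_components = 28.
This yields shadow prices y_packaging = 4, y_components = 2.
Shadow price of components = 2.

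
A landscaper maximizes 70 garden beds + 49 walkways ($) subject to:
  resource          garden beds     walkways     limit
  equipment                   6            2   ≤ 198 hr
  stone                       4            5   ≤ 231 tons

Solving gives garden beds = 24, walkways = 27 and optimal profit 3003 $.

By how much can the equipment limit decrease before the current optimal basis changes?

105.6

Binding constraints: equipment, stone. The basis is B = [[6,2],[4,5]] with det 22.
Per unit decrease in equipment, x* moves by d = (-0.2273, 0.1818).
The basis stays optimal until garden beds reaches 0; allowable decrease = 105.6 hr.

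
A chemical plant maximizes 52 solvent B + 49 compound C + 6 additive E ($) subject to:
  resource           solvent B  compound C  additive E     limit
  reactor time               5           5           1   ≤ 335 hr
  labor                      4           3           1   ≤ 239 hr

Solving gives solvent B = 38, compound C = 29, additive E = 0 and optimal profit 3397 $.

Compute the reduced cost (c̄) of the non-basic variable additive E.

Both reactor time and labor are binding at x*.
Dual feasibility on the basic columns requires 5·y_reactor time + 4·y_labor = 52, 5·y_reactor time + 3·y_labor = 49.
Solving: y_reactor time = 8, y_labor = 3.
Reduced cost of additive E: c₃ − yᵀa₃ = 6 − (8·1 + 3·1) = 6 − 11 = -5.

-5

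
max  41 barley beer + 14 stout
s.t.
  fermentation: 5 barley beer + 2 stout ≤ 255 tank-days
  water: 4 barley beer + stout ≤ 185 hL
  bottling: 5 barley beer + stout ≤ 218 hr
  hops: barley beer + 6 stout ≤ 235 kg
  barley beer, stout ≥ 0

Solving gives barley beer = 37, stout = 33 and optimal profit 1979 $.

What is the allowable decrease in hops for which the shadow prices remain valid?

Binding constraints: bottling, hops. The basis is B = [[5,1],[1,6]] with det 29.
Per unit decrease in hops, x* moves by d = (0.0345, -0.1724).
The basis stays optimal until stout reaches 0; allowable decrease = 191.4 kg.

191.4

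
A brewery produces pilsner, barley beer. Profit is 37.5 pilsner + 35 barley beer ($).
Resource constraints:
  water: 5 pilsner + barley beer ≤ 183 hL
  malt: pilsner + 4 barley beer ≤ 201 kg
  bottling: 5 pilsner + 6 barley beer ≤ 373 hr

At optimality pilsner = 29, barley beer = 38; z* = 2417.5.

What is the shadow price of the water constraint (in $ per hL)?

Check each constraint at x*: water 183/183 (tight); malt 181/201 (slack 20); bottling 373/373 (tight).
Slack constraints have shadow price 0 (complementary slackness).
The binding rows give the dual system: 5·y_water + 5·y_bottling = 37.5 and 1·y_water + 6·y_bottling = 35.
This yields shadow prices y_water = 2, y_bottling = 5.5.
Shadow price of water = 2.

2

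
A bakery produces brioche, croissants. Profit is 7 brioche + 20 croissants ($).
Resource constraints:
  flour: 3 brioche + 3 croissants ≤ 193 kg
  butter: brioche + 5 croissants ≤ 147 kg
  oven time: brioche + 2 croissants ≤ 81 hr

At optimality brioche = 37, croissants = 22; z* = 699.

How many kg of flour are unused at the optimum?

16

flour used = 3·37 + 3·22 = 177; slack = 193 − 177 = 16.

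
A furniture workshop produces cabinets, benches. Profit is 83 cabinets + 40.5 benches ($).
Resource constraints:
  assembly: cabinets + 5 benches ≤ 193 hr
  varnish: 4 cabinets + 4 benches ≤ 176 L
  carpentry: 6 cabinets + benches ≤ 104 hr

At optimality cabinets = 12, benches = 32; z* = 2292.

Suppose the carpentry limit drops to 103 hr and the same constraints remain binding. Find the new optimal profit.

2283.5

Binding: varnish and carpentry. Non-binding: assembly (21 unused).
Slack constraints have shadow price 0 (complementary slackness).
Dual feasibility on the basic columns requires 4·y_varnish + 6·y_carpentry = 83, 4·y_varnish + 1·y_carpentry = 40.5.
Solving: y_varnish = 8, y_carpentry = 8.5.
Δz = y_carpentry·Δb = 8.5 × (-1) = -8.5, so new z* = 2292 − 8.5 = 2283.5.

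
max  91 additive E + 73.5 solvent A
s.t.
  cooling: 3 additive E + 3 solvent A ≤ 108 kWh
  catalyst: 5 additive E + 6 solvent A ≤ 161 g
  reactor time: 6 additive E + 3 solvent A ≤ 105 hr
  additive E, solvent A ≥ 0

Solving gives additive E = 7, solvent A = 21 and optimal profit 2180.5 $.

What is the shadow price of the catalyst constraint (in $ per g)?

8

Check each constraint at x*: cooling 84/108 (slack 24); catalyst 161/161 (tight); reactor time 105/105 (tight).
Since cooling is not tight, its dual is 0.
The binding rows give the dual system: 5·y_catalyst + 6·y_reactor time = 91 and 6·y_catalyst + 3·y_reactor time = 73.5.
This yields shadow prices y_catalyst = 8, y_reactor time = 8.5.
Shadow price of catalyst = 8.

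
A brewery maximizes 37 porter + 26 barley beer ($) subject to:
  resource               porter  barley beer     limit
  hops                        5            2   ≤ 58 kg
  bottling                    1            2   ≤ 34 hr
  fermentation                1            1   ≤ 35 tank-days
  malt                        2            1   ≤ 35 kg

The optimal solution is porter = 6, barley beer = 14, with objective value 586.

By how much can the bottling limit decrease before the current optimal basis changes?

22.4

Binding constraints: hops, bottling. The basis is B = [[5,2],[1,2]] with det 8.
Per unit decrease in bottling, x* moves by d = (0.25, -0.625).
The basis stays optimal until barley beer reaches 0; allowable decrease = 22.4 hr.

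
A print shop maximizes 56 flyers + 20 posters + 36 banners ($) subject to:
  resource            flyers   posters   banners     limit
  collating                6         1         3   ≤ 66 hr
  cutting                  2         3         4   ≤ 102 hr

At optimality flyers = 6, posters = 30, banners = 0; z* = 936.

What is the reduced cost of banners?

-4

Both collating and cutting are binding at x*.
Dual feasibility on the basic columns requires 6·y_collating + 2·y_cutting = 56, 1·y_collating + 3·y_cutting = 20.
This yields shadow prices y_collating = 8, y_cutting = 4.
Reduced cost of banners: c₃ − yᵀa₃ = 36 − (8·3 + 4·4) = 36 − 40 = -4.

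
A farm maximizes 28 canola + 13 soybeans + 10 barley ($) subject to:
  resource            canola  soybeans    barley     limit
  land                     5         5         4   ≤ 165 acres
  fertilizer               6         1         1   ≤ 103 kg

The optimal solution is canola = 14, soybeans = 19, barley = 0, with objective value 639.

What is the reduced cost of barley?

Check each constraint at x*: land 165/165 (tight); fertilizer 103/103 (tight).
The binding rows give the dual system: 5·y_land + 6·y_fertilizer = 28 and 5·y_land + 1·y_fertilizer = 13.
→ y_land = 2 and y_fertilizer = 3.
Reduced cost of barley: c₃ − yᵀa₃ = 10 − (2·4 + 3·1) = 10 − 11 = -1.

-1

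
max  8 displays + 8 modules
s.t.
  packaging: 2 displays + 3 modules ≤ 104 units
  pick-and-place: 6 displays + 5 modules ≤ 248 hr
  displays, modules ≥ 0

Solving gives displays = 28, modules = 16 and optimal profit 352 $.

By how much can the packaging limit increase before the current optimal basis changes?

Binding constraints: packaging, pick-and-place. The basis is B = [[2,3],[6,5]] with det -8.
Per unit increase in packaging, x* moves by d = (-0.625, 0.75).
The basis stays optimal until displays reaches 0; allowable increase = 44.8 units.

44.8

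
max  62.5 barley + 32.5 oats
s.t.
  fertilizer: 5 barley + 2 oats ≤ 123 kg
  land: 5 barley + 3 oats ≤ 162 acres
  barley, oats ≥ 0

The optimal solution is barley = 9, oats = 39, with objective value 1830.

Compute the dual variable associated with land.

Both fertilizer and land are binding at x*.
From A_Bᵀ y = c: 5·y_fertilizer + 5·y_land = 62.5; 2·y_fertilizer + 3·y_land = 32.5.
→ y_fertilizer = 5 and y_land = 7.5.
Shadow price of land = 7.5.

7.5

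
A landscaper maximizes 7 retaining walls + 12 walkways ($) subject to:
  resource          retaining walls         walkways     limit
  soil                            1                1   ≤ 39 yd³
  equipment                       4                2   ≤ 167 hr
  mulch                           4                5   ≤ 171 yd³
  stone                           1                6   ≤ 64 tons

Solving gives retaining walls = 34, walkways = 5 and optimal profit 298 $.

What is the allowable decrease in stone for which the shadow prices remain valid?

25

Binding constraints: soil, stone. The basis is B = [[1,1],[1,6]] with det 5.
Per unit decrease in stone, x* moves by d = (0.2, -0.2).
The basis stays optimal until walkways reaches 0; allowable decrease = 25 tons.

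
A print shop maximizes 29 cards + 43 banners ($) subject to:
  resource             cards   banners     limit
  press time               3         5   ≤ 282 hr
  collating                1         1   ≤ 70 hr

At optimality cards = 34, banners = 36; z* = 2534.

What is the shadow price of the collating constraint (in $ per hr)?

At the optimum: press time uses 282 of 282 (binding); collating uses 70 of 70 (binding).
The binding rows give the dual system: 3·y_press time + 1·y_collating = 29 and 5·y_press time + 1·y_collating = 43.
This yields shadow prices y_press time = 7, y_collating = 8.
Shadow price of collating = 8.

8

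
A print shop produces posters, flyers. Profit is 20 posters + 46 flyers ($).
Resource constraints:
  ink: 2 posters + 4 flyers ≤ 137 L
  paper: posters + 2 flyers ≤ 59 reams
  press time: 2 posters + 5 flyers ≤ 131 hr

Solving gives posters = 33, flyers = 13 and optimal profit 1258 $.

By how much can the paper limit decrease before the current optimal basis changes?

6.6

Binding constraints: paper, press time. The basis is B = [[1,2],[2,5]] with det 1.
Per unit decrease in paper, x* moves by d = (-5, 2).
The basis stays optimal until posters reaches 0; allowable decrease = 6.6 reams.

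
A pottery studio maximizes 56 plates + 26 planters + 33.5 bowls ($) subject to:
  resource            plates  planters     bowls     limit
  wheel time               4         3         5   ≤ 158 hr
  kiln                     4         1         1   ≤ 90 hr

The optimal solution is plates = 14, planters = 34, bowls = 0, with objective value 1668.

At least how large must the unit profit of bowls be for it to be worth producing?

38

At the optimum: wheel time uses 158 of 158 (binding); kiln uses 90 of 90 (binding).
From A_Bᵀ y = c: 4·y_wheel time + 4·y_kiln = 56; 3·y_wheel time + 1·y_kiln = 26.
This yields shadow prices y_wheel time = 6, y_kiln = 8.
bowls enters the basis when its profit ≥ yᵀa₃ = 6·5 + 8·1 = 38.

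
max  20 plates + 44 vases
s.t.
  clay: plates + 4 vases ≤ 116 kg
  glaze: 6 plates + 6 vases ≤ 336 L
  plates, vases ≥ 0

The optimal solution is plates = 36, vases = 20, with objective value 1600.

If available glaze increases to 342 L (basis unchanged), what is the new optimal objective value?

Both clay and glaze are binding at x*.
The binding rows give the dual system: 1·y_clay + 6·y_glaze = 20 and 4·y_clay + 6·y_glaze = 44.
→ y_clay = 8 and y_glaze = 2.
Δz = y_glaze·Δb = 2 × (6) = 12, so new z* = 1600 + 12 = 1612.

1612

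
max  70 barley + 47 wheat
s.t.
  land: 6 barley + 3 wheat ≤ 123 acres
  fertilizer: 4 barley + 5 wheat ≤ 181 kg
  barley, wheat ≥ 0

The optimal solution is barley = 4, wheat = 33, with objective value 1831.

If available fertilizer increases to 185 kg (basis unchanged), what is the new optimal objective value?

At the optimum: land uses 123 of 123 (binding); fertilizer uses 181 of 181 (binding).
From A_Bᵀ y = c: 6·y_land + 4·y_fertilizer = 70; 3·y_land + 5·y_fertilizer = 47.
Solving: y_land = 9, y_fertilizer = 4.
Δz = y_fertilizer·Δb = 4 × (4) = 16, so new z* = 1831 + 16 = 1847.

1847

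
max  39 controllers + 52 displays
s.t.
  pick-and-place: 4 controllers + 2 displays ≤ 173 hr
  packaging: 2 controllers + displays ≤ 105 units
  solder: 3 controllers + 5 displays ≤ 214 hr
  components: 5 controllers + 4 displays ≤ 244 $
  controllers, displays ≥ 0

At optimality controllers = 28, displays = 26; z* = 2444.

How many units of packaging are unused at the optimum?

23

packaging used = 2·28 + 1·26 = 82; slack = 105 − 82 = 23.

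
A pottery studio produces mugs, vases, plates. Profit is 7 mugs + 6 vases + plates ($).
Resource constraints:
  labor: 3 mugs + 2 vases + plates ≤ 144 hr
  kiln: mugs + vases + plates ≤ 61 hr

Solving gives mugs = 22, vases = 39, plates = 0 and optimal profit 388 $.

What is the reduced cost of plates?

At the optimum: labor uses 144 of 144 (binding); kiln uses 61 of 61 (binding).
Dual feasibility on the basic columns requires 3·y_labor + 1·y_kiln = 7, 2·y_labor + 1·y_kiln = 6.
This yields shadow prices y_labor = 1, y_kiln = 4.
Reduced cost of plates: c₃ − yᵀa₃ = 1 − (1·1 + 4·1) = 1 − 5 = -4.

-4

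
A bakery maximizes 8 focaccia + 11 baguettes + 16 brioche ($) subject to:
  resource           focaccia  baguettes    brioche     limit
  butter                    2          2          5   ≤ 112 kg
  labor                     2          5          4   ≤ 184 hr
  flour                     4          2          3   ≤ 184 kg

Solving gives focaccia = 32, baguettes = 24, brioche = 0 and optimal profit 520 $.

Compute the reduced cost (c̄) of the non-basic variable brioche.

-3

Check each constraint at x*: butter 112/112 (tight); labor 184/184 (tight); flour 176/184 (slack 8).
By complementary slackness, y = 0 for the non-binding constraint.
Dual feasibility on the basic columns requires 2·y_butter + 2·y_labor = 8, 2·y_butter + 5·y_labor = 11.
→ y_butter = 3 and y_labor = 1.
Reduced cost of brioche: c₃ − yᵀa₃ = 16 − (3·5 + 1·4) = 16 − 19 = -3.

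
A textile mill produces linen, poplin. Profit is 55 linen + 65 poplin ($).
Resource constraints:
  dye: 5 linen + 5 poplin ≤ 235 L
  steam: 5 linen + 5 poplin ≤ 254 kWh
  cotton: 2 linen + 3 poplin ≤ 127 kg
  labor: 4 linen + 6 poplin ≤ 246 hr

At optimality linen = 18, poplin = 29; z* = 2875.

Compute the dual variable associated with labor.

5

Binding: dye and labor. Non-binding: steam (19 unused), cotton (4 unused).
Since steam, cotton are not tight, their duals are 0.
The binding rows give the dual system: 5·y_dye + 4·y_labor = 55 and 5·y_dye + 6·y_labor = 65.
Solving: y_dye = 7, y_labor = 5.
Shadow price of labor = 5.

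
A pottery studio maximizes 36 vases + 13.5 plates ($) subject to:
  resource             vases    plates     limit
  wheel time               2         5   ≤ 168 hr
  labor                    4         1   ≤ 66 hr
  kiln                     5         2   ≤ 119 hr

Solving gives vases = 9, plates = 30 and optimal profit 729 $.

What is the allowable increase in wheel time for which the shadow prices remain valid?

Binding constraints: wheel time, labor. The basis is B = [[2,5],[4,1]] with det -18.
Per unit increase in wheel time, x* moves by d = (-0.0556, 0.2222).
The basis stays optimal until kiln becomes binding; allowable increase = 84 hr.

84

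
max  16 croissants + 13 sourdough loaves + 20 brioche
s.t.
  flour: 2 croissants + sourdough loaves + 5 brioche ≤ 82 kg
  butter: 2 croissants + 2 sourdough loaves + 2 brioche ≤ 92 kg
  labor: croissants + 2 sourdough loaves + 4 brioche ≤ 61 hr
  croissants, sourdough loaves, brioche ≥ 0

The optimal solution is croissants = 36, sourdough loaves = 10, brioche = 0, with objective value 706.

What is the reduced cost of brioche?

-5

Check each constraint at x*: flour 82/82 (tight); butter 92/92 (tight); labor 56/61 (slack 5).
Slack constraints have shadow price 0 (complementary slackness).
The binding rows give the dual system: 2·y_flour + 2·y_butter = 16 and 1·y_flour + 2·y_butter = 13.
Solving: y_flour = 3, y_butter = 5.
Reduced cost of brioche: c₃ − yᵀa₃ = 20 − (3·5 + 5·2) = 20 − 25 = -5.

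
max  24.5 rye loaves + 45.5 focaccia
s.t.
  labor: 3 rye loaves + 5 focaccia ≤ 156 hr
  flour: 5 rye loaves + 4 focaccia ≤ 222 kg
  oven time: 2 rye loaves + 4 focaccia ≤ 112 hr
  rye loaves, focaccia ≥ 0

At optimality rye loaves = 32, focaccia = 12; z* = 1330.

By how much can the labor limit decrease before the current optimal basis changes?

16

Binding constraints: labor, oven time. The basis is B = [[3,5],[2,4]] with det 2.
Per unit decrease in labor, x* moves by d = (-2, 1).
The basis stays optimal until rye loaves reaches 0; allowable decrease = 16 hr.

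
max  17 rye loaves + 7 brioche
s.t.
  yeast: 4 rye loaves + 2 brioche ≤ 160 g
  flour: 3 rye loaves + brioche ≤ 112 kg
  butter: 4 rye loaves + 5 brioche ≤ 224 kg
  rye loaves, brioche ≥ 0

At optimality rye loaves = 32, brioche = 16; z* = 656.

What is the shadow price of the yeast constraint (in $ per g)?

Binding: yeast and flour. Non-binding: butter (16 unused).
Since butter is not tight, its dual is 0.
From A_Bᵀ y = c: 4·y_yeast + 3·y_flour = 17; 2·y_yeast + 1·y_flour = 7.
This yields shadow prices y_yeast = 2, y_flour = 3.
Shadow price of yeast = 2.

2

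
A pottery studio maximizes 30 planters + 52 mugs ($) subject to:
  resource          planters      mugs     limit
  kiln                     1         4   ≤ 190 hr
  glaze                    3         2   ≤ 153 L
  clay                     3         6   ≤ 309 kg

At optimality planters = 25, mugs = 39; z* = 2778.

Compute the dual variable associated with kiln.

At the optimum: kiln uses 181 of 190 (slack = 9); glaze uses 153 of 153 (binding); clay uses 309 of 309 (binding).
By complementary slackness, y = 0 for the non-binding constraint.
From A_Bᵀ y = c: 3·y_glaze + 3·y_clay = 30; 2·y_glaze + 6·y_clay = 52.
This yields shadow prices y_glaze = 2, y_clay = 8.
Shadow price of kiln = 0.

0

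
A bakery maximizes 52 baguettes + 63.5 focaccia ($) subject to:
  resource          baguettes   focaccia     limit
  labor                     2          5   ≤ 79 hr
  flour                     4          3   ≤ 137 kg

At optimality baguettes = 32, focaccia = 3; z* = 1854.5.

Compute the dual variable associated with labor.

7

Check each constraint at x*: labor 79/79 (tight); flour 137/137 (tight).
Dual feasibility on the basic columns requires 2·y_labor + 4·y_flour = 52, 5·y_labor + 3·y_flour = 63.5.
Solving: y_labor = 7, y_flour = 9.5.
Shadow price of labor = 7.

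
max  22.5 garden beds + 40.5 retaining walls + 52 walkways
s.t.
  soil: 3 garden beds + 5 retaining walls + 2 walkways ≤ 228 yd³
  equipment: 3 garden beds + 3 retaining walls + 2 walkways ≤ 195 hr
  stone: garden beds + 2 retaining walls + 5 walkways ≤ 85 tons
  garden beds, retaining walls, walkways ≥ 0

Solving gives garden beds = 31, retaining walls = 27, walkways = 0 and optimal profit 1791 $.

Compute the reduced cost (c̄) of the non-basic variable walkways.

At the optimum: soil uses 228 of 228 (binding); equipment uses 174 of 195 (slack = 21); stone uses 85 of 85 (binding).
Since equipment is not tight, its dual is 0.
Dual feasibility on the basic columns requires 3·y_soil + 1·y_stone = 22.5, 5·y_soil + 2·y_stone = 40.5.
Solving: y_soil = 4.5, y_stone = 9.
Reduced cost of walkways: c₃ − yᵀa₃ = 52 − (4.5·2 + 9·5) = 52 − 54 = -2.

-2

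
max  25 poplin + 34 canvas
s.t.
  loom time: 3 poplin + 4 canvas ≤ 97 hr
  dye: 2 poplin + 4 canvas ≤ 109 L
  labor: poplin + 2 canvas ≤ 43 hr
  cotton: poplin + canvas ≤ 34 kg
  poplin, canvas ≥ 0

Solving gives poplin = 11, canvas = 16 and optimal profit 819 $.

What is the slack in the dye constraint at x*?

23

dye used = 2·11 + 4·16 = 86; slack = 109 − 86 = 23.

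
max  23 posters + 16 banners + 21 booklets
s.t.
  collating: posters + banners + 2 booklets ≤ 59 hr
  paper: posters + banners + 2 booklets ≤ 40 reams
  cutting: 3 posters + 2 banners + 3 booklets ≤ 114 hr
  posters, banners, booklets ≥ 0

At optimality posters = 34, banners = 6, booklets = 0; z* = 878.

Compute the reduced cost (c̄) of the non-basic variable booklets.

Binding: paper and cutting. Non-binding: collating (19 unused).
By complementary slackness, y = 0 for the non-binding constraint.
From A_Bᵀ y = c: 1·y_paper + 3·y_cutting = 23; 1·y_paper + 2·y_cutting = 16.
This yields shadow prices y_paper = 2, y_cutting = 7.
Reduced cost of booklets: c₃ − yᵀa₃ = 21 − (2·2 + 7·3) = 21 − 25 = -4.

-4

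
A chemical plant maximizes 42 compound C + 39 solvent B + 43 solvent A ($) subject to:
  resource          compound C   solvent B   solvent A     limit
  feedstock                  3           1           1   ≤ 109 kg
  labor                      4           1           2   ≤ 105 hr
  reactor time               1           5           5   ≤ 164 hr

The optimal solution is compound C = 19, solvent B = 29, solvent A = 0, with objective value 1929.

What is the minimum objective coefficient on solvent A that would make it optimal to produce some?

Binding: labor and reactor time. Non-binding: feedstock (23 unused).
Since feedstock is not tight, its dual is 0.
The binding rows give the dual system: 4·y_labor + 1·y_reactor time = 42 and 1·y_labor + 5·y_reactor time = 39.
This yields shadow prices y_labor = 9, y_reactor time = 6.
solvent A enters the basis when its profit ≥ yᵀa₃ = 9·2 + 6·5 = 48.

48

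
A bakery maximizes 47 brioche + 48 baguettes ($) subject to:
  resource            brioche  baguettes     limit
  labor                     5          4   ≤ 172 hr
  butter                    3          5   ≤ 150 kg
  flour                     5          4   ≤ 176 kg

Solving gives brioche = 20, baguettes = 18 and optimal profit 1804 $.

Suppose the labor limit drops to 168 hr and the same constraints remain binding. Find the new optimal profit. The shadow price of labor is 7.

Δb = -4, so new z* = 1804 + (7)·(-4) = 1804 − 28 = 1776.

1776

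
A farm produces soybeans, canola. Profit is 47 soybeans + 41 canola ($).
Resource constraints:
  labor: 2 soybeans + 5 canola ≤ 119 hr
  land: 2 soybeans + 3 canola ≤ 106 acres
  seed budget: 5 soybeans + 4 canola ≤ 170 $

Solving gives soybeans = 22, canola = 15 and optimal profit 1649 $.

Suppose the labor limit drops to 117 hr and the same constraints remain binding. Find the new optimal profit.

1647

Check each constraint at x*: labor 119/119 (tight); land 89/106 (slack 17); seed budget 170/170 (tight).
Slack constraints have shadow price 0 (complementary slackness).
Dual feasibility on the basic columns requires 2·y_labor + 5·y_seed budget = 47, 5·y_labor + 4·y_seed budget = 41.
This yields shadow prices y_labor = 1, y_seed budget = 9.
Δz = y_labor·Δb = 1 × (-2) = -2, so new z* = 1649 − 2 = 1647.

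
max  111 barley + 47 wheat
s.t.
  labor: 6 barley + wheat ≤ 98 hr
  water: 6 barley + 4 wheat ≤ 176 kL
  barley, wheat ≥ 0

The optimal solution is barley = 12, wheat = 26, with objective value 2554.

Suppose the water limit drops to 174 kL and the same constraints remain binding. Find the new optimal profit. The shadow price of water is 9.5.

Δb = -2, so new z* = 2554 + (9.5)·(-2) = 2554 − 19 = 2535.

2535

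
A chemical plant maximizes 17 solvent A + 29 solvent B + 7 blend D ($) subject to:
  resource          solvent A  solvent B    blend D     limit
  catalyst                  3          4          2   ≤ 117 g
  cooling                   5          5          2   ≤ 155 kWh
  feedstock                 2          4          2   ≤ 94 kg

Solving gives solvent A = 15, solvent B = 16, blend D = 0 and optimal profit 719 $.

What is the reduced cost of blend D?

Check each constraint at x*: catalyst 109/117 (slack 8); cooling 155/155 (tight); feedstock 94/94 (tight).
By complementary slackness, y = 0 for the non-binding constraint.
Dual feasibility on the basic columns requires 5·y_cooling + 2·y_feedstock = 17, 5·y_cooling + 4·y_feedstock = 29.
→ y_cooling = 1 and y_feedstock = 6.
Reduced cost of blend D: c₃ − yᵀa₃ = 7 − (1·2 + 6·2) = 7 − 14 = -7.

-7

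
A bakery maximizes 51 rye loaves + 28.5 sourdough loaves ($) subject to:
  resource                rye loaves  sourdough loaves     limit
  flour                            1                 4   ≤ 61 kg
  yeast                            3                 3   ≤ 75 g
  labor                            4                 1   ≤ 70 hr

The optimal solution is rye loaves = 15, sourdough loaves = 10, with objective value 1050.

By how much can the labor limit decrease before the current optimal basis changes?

Binding constraints: yeast, labor. The basis is B = [[3,3],[4,1]] with det -9.
Per unit decrease in labor, x* moves by d = (-0.3333, 0.3333).
The basis stays optimal until flour becomes binding; allowable decrease = 6 hr.

6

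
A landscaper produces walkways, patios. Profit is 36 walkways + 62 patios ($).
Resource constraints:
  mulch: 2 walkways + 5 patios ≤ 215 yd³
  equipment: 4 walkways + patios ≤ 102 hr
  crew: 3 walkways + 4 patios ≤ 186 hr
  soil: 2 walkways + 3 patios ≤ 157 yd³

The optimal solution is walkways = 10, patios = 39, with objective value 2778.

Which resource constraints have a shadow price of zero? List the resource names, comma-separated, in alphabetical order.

mulch: 215/215 (binding)
equipment: 79/102 (slack 23)
crew: 186/186 (binding)
soil: 137/157 (slack 20)
By complementary slackness, a constraint with positive slack has shadow price 0 → equipment, soil.

equipment, soil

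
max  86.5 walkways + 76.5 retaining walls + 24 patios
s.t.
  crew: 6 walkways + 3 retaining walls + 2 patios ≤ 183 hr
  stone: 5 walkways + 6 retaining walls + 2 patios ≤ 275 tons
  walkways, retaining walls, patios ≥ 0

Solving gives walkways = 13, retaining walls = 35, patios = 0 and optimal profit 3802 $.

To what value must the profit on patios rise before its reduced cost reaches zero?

32

At the optimum: crew uses 183 of 183 (binding); stone uses 275 of 275 (binding).
Dual feasibility on the basic columns requires 6·y_crew + 5·y_stone = 86.5, 3·y_crew + 6·y_stone = 76.5.
→ y_crew = 6.5 and y_stone = 9.5.
patios enters the basis when its profit ≥ yᵀa₃ = 6.5·2 + 9.5·2 = 32.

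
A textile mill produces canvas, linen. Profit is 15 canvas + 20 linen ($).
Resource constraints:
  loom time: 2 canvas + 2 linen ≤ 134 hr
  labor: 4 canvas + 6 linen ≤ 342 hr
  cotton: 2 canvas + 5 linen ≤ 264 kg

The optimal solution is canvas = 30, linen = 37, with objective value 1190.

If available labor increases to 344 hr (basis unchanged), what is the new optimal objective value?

1195

Binding: loom time and labor. Non-binding: cotton (19 unused).
Slack constraints have shadow price 0 (complementary slackness).
The binding rows give the dual system: 2·y_loom time + 4·y_labor = 15 and 2·y_loom time + 6·y_labor = 20.
Solving: y_loom time = 2.5, y_labor = 2.5.
Δz = y_labor·Δb = 2.5 × (2) = 5, so new z* = 1190 + 5 = 1195.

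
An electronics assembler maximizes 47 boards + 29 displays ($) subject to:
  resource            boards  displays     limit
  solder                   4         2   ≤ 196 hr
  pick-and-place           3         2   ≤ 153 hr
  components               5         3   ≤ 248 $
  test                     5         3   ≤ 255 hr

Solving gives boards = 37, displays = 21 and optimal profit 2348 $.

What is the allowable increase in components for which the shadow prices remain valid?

3

Binding constraints: pick-and-place, components. The basis is B = [[3,2],[5,3]] with det -1.
Per unit increase in components, x* moves by d = (2, -3).
The basis stays optimal until solder becomes binding; allowable increase = 3 $.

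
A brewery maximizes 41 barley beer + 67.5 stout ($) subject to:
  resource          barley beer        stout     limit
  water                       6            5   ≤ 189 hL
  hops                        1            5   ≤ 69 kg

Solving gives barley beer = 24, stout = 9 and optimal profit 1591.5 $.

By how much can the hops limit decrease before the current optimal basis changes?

Binding constraints: water, hops. The basis is B = [[6,5],[1,5]] with det 25.
Per unit decrease in hops, x* moves by d = (0.2, -0.24).
The basis stays optimal until stout reaches 0; allowable decrease = 37.5 kg.

37.5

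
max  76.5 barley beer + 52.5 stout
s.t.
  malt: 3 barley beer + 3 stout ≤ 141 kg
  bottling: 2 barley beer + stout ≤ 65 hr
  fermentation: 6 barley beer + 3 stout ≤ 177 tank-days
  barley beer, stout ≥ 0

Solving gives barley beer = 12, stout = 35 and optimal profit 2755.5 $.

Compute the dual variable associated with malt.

9.5

At the optimum: malt uses 141 of 141 (binding); bottling uses 59 of 65 (slack = 6); fermentation uses 177 of 177 (binding).
Slack constraints have shadow price 0 (complementary slackness).
Dual feasibility on the basic columns requires 3·y_malt + 6·y_fermentation = 76.5, 3·y_malt + 3·y_fermentation = 52.5.
Solving: y_malt = 9.5, y_fermentation = 8.
Shadow price of malt = 9.5.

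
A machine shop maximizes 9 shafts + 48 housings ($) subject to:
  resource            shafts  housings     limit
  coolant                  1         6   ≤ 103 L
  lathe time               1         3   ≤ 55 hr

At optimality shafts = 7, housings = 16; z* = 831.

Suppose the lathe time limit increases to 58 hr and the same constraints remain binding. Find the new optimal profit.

837

Check each constraint at x*: coolant 103/103 (tight); lathe time 55/55 (tight).
The binding rows give the dual system: 1·y_coolant + 1·y_lathe time = 9 and 6·y_coolant + 3·y_lathe time = 48.
Solving: y_coolant = 7, y_lathe time = 2.
Δz = y_lathe time·Δb = 2 × (3) = 6, so new z* = 831 + 6 = 837.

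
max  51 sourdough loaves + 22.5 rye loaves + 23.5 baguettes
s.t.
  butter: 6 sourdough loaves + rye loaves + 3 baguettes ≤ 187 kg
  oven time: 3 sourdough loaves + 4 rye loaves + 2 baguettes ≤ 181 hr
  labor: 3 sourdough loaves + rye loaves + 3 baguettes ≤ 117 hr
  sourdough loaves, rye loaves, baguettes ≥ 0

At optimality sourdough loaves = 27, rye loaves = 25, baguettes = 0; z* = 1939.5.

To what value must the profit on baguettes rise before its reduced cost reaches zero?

Check each constraint at x*: butter 187/187 (tight); oven time 181/181 (tight); labor 106/117 (slack 11).
By complementary slackness, y = 0 for the non-binding constraint.
The binding rows give the dual system: 6·y_butter + 3·y_oven time = 51 and 1·y_butter + 4·y_oven time = 22.5.
→ y_butter = 6.5 and y_oven time = 4.
baguettes enters the basis when its profit ≥ yᵀa₃ = 6.5·3 + 4·2 = 27.5.

27.5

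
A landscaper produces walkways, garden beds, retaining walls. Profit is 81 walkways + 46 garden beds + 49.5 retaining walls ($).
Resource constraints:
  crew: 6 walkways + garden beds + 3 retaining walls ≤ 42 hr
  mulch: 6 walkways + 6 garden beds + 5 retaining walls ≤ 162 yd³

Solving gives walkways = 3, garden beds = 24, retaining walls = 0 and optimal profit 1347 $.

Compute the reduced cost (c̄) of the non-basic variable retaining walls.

-4

Both crew and mulch are binding at x*.
The binding rows give the dual system: 6·y_crew + 6·y_mulch = 81 and 1·y_crew + 6·y_mulch = 46.
This yields shadow prices y_crew = 7, y_mulch = 6.5.
Reduced cost of retaining walls: c₃ − yᵀa₃ = 49.5 − (7·3 + 6.5·5) = 49.5 − 53.5 = -4.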